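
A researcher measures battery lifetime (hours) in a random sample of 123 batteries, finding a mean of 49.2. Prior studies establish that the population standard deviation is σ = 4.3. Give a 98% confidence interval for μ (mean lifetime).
(48.30, 50.10)

z-interval (σ known):
z* = 2.326 for 98% confidence

Margin of error = z* · σ/√n = 2.326 · 4.3/√123 = 0.90

CI: (49.2 - 0.90, 49.2 + 0.90) = (48.30, 50.10)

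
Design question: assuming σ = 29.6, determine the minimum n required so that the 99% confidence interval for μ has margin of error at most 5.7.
n ≥ 179

For margin E ≤ 5.7:
n ≥ (z* · σ / E)²
n ≥ (2.576 · 29.6 / 5.7)²
n ≥ 178.95

Minimum n = 179 (rounding up)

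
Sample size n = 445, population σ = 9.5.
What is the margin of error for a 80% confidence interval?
Margin of error = 0.58

Margin of error = z* · σ/√n
= 1.282 · 9.5/√445
= 1.282 · 9.5/21.0950
= 0.58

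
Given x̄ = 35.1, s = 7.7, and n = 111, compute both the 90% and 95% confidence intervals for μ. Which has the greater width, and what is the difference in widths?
95% CI is wider by 0.48

df = 110
90% CI: t* = 1.659, (33.89, 36.31), width = 2 · t* · s/√n = 2.42
95% CI: t* = 1.982, (33.65, 36.55), width = 2 · t* · s/√n = 2.90

The 95% CI is wider by 2.90 - 2.42 = 0.48.
Higher confidence requires a wider interval.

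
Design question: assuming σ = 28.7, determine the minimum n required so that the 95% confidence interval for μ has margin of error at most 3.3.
n ≥ 291

For margin E ≤ 3.3:
n ≥ (z* · σ / E)²
n ≥ (1.960 · 28.7 / 3.3)²
n ≥ 290.57

Minimum n = 291 (rounding up)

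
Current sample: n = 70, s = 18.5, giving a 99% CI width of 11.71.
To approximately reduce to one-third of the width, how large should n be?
n ≈ 630

CI width ∝ 1/√n
To reduce width by factor 3, need √n to grow by 3 → need 3² = 9 times as many samples.

Current: n = 70, width = 11.71
New: n = 630, width ≈ 3.81

Width reduced by factor of 11.71/3.81 = 3.07.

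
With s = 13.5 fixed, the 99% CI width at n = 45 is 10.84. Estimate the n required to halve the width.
n ≈ 180

CI width ∝ 1/√n
To reduce width by factor 2, need √n to grow by 2 → need 2² = 4 times as many samples.

Current: n = 45, width = 10.84
New: n = 180, width ≈ 5.24

Width reduced by factor of 10.84/5.24 = 2.07.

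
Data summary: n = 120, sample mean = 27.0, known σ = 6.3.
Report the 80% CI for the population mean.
(26.26, 27.74)

z-interval (σ known):
z* = 1.282 for 80% confidence

Margin of error = z* · σ/√n = 1.282 · 6.3/√120 = 0.74

CI: (27.0 - 0.74, 27.0 + 0.74) = (26.26, 27.74)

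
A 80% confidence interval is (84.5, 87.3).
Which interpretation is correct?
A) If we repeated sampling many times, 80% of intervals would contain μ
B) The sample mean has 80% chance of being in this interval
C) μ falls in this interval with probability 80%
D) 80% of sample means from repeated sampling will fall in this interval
A

A) Correct — this is the frequentist long-run coverage interpretation.
B) Wrong — x̄ is observed and sits in the interval by construction.
C) Wrong — μ is fixed; the randomness lives in the interval, not in μ.
D) Wrong — coverage applies to intervals containing μ, not to future x̄ values.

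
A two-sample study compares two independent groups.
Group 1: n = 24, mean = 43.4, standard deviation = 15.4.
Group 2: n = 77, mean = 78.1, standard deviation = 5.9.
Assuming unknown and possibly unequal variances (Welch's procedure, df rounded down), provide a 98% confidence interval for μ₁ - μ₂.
(-42.69, -26.71)

Difference: x̄₁ - x̄₂ = -34.70
SE = √(s₁²/n₁ + s₂²/n₂) = √(15.4²/24 + 5.9²/77) = 3.2146
df = 25.14 → 25 (Welch–Satterthwaite, rounded down)
t* = 2.485

CI: -34.70 ± 2.485 · 3.2146 = -34.70 ± 7.99 = (-42.69, -26.71)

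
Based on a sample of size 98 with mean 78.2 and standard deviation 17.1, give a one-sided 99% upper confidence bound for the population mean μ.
μ ≤ 82.29

Upper bound (one-sided):
t* = 2.365 (one-sided for 99%)
Upper bound = x̄ + t* · s/√n = 78.2 + 2.365 · 17.1/√98 = 82.29

We are 99% confident that μ ≤ 82.29.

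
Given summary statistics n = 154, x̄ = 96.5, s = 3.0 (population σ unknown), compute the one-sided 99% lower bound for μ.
μ ≥ 95.93

Lower bound (one-sided):
t* = 2.351 (one-sided for 99%)
Lower bound = x̄ - t* · s/√n = 96.5 - 2.351 · 3.0/√154 = 95.93

We are 99% confident that μ ≥ 95.93.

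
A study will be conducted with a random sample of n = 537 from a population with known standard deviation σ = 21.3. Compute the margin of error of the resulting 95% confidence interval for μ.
Margin of error = 1.80

Margin of error = z* · σ/√n
= 1.960 · 21.3/√537
= 1.960 · 21.3/23.1733
= 1.80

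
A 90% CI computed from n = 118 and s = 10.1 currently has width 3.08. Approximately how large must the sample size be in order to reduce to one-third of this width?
n ≈ 1062

CI width ∝ 1/√n
To reduce width by factor 3, need √n to grow by 3 → need 3² = 9 times as many samples.

Current: n = 118, width = 3.08
New: n = 1062, width ≈ 1.02

Width reduced by factor of 3.08/1.02 = 3.02.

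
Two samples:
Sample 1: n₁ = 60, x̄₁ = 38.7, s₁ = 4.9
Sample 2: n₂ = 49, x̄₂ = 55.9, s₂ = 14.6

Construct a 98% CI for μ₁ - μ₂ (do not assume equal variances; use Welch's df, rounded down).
(-22.42, -11.98)

Difference: x̄₁ - x̄₂ = -17.20
SE = √(s₁²/n₁ + s₂²/n₂) = √(4.9²/60 + 14.6²/49) = 2.1795
df = 56.85 → 56 (Welch–Satterthwaite, rounded down)
t* = 2.395

CI: -17.20 ± 2.395 · 2.1795 = -17.20 ± 5.22 = (-22.42, -11.98)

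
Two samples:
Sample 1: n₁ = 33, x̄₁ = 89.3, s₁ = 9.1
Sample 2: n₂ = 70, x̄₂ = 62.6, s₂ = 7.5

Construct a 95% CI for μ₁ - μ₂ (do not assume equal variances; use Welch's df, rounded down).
(23.05, 30.35)

Difference: x̄₁ - x̄₂ = 26.70
SE = √(s₁²/n₁ + s₂²/n₂) = √(9.1²/33 + 7.5²/70) = 1.8202
df = 53.24 → 53 (Welch–Satterthwaite, rounded down)
t* = 2.006

CI: 26.70 ± 2.006 · 1.8202 = 26.70 ± 3.65 = (23.05, 30.35)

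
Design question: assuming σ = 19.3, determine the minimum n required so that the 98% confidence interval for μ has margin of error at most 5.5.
n ≥ 67

For margin E ≤ 5.5:
n ≥ (z* · σ / E)²
n ≥ (2.326 · 19.3 / 5.5)²
n ≥ 66.62

Minimum n = 67 (rounding up)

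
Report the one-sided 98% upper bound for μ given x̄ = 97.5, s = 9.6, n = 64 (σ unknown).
μ ≤ 100.02

Upper bound (one-sided):
t* = 2.097 (one-sided for 98%)
Upper bound = x̄ + t* · s/√n = 97.5 + 2.097 · 9.6/√64 = 100.02

We are 98% confident that μ ≤ 100.02.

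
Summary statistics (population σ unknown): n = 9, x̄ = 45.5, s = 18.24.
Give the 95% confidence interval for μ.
(31.48, 59.52)

t-interval (σ unknown):
df = n - 1 = 8
t* = 2.306 for 95% confidence

Margin of error = t* · s/√n = 2.306 · 18.24/√9 = 14.02

CI: (31.48, 59.52)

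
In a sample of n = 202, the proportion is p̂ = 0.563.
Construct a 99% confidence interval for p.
(0.473, 0.653)

Proportion CI:
SE = √(p̂(1-p̂)/n) = √(0.563 · 0.437 / 202) = 0.03490

z* = 2.576
Margin = z* · SE = 2.576 · 0.03490 = 0.0899

CI: 0.563 ± 0.0899 = (0.473, 0.653)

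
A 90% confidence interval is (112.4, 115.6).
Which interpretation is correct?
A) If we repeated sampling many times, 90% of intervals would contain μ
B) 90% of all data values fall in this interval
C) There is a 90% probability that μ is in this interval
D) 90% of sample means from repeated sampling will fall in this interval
A

A) Correct — this is the frequentist long-run coverage interpretation.
B) Wrong — a CI is about the parameter μ, not individual data values.
C) Wrong — μ is fixed; the randomness lives in the interval, not in μ.
D) Wrong — coverage applies to intervals containing μ, not to future x̄ values.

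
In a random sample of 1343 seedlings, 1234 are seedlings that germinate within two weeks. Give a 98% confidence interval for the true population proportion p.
(0.902, 0.936)

Proportion CI:
p̂ = 1234/1343 = 0.91884
SE = √(p̂(1-p̂)/n) = √(0.91884 · 0.08116 / 1343) = 0.00745

z* = 2.326
Margin = z* · SE = 2.326 · 0.00745 = 0.0173

CI: 0.91884 ± 0.0173 = (0.902, 0.936)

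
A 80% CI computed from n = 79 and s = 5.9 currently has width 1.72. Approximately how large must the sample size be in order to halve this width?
n ≈ 316

CI width ∝ 1/√n
To reduce width by factor 2, need √n to grow by 2 → need 2² = 4 times as many samples.

Current: n = 79, width = 1.72
New: n = 316, width ≈ 0.85

Width reduced by factor of 1.72/0.85 = 2.02.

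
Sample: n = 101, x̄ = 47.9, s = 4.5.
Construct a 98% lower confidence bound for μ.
μ ≥ 46.97

Lower bound (one-sided):
t* = 2.081 (one-sided for 98%)
Lower bound = x̄ - t* · s/√n = 47.9 - 2.081 · 4.5/√101 = 46.97

We are 98% confident that μ ≥ 46.97.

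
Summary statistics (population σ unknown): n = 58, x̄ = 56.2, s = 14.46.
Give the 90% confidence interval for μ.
(53.03, 59.37)

t-interval (σ unknown):
df = n - 1 = 57
t* = 1.672 for 90% confidence

Margin of error = t* · s/√n = 1.672 · 14.46/√58 = 3.17

CI: (53.03, 59.37)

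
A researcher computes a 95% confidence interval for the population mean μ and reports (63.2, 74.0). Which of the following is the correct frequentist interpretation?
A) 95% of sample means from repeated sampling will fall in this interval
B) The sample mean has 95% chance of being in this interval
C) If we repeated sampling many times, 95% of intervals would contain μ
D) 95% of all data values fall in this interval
C

A) Wrong — coverage applies to intervals containing μ, not to future x̄ values.
B) Wrong — x̄ is observed and sits in the interval by construction.
C) Correct — this is the frequentist long-run coverage interpretation.
D) Wrong — a CI is about the parameter μ, not individual data values.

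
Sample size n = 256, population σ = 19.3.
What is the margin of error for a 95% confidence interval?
Margin of error = 2.36

Margin of error = z* · σ/√n
= 1.960 · 19.3/√256
= 1.960 · 19.3/16.0000
= 2.36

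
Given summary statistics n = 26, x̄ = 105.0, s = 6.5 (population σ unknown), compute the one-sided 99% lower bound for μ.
μ ≥ 101.83

Lower bound (one-sided):
t* = 2.485 (one-sided for 99%)
Lower bound = x̄ - t* · s/√n = 105.0 - 2.485 · 6.5/√26 = 101.83

We are 99% confident that μ ≥ 101.83.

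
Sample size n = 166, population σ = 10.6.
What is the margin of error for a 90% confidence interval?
Margin of error = 1.35

Margin of error = z* · σ/√n
= 1.645 · 10.6/√166
= 1.645 · 10.6/12.8841
= 1.35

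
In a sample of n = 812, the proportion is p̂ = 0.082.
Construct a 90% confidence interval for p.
(0.066, 0.098)

Proportion CI:
SE = √(p̂(1-p̂)/n) = √(0.082 · 0.918 / 812) = 0.00963

z* = 1.645
Margin = z* · SE = 1.645 · 0.00963 = 0.0158

CI: 0.082 ± 0.0158 = (0.066, 0.098)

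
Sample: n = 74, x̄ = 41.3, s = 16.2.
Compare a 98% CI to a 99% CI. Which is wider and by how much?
99% CI is wider by 1.00

df = 73
98% CI: t* = 2.379, (36.82, 45.78), width = 2 · t* · s/√n = 8.96
99% CI: t* = 2.645, (36.32, 46.28), width = 2 · t* · s/√n = 9.96

The 99% CI is wider by 9.96 - 8.96 = 1.00.
Higher confidence requires a wider interval.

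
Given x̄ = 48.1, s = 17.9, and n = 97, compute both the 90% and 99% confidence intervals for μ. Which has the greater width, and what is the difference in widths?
99% CI is wider by 3.51

df = 96
90% CI: t* = 1.661, (45.08, 51.12), width = 2 · t* · s/√n = 6.04
99% CI: t* = 2.628, (43.32, 52.88), width = 2 · t* · s/√n = 9.55

The 99% CI is wider by 9.55 - 6.04 = 3.51.
Higher confidence requires a wider interval.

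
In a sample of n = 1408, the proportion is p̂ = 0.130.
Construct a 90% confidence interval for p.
(0.115, 0.145)

Proportion CI:
SE = √(p̂(1-p̂)/n) = √(0.130 · 0.870 / 1408) = 0.00896

z* = 1.645
Margin = z* · SE = 1.645 · 0.00896 = 0.0147

CI: 0.130 ± 0.0147 = (0.115, 0.145)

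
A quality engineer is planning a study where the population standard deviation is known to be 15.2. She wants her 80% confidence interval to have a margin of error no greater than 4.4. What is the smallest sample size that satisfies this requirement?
n ≥ 20

For margin E ≤ 4.4:
n ≥ (z* · σ / E)²
n ≥ (1.282 · 15.2 / 4.4)²
n ≥ 19.61

Minimum n = 20 (rounding up)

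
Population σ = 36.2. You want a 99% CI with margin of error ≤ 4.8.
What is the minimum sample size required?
n ≥ 378

For margin E ≤ 4.8:
n ≥ (z* · σ / E)²
n ≥ (2.576 · 36.2 / 4.8)²
n ≥ 377.42

Minimum n = 378 (rounding up)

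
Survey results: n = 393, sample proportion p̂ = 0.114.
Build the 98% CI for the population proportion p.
(0.077, 0.151)

Proportion CI:
SE = √(p̂(1-p̂)/n) = √(0.114 · 0.886 / 393) = 0.01603

z* = 2.326
Margin = z* · SE = 2.326 · 0.01603 = 0.0373

CI: 0.114 ± 0.0373 = (0.077, 0.151)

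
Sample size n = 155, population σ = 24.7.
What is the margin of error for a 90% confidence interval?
Margin of error = 3.26

Margin of error = z* · σ/√n
= 1.645 · 24.7/√155
= 1.645 · 24.7/12.4499
= 3.26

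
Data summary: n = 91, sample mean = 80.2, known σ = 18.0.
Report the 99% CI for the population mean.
(75.34, 85.06)

z-interval (σ known):
z* = 2.576 for 99% confidence

Margin of error = z* · σ/√n = 2.576 · 18.0/√91 = 4.86

CI: (80.2 - 4.86, 80.2 + 4.86) = (75.34, 85.06)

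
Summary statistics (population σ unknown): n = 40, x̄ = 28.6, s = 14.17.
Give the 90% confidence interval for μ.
(24.82, 32.38)

t-interval (σ unknown):
df = n - 1 = 39
t* = 1.685 for 90% confidence

Margin of error = t* · s/√n = 1.685 · 14.17/√40 = 3.78

CI: (24.82, 32.38)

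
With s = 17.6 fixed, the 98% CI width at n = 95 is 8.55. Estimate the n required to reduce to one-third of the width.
n ≈ 855

CI width ∝ 1/√n
To reduce width by factor 3, need √n to grow by 3 → need 3² = 9 times as many samples.

Current: n = 95, width = 8.55
New: n = 855, width ≈ 2.81

Width reduced by factor of 8.55/2.81 = 3.04.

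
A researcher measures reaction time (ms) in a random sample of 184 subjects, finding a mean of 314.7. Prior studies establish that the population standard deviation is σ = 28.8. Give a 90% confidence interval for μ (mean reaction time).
(311.21, 318.19)

z-interval (σ known):
z* = 1.645 for 90% confidence

Margin of error = z* · σ/√n = 1.645 · 28.8/√184 = 3.49

CI: (314.7 - 3.49, 314.7 + 3.49) = (311.21, 318.19)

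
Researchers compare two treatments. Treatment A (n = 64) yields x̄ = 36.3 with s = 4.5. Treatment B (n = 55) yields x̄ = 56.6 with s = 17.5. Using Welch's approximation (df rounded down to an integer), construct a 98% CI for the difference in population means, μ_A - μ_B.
(-26.10, -14.50)

Difference: x̄₁ - x̄₂ = -20.30
SE = √(s₁²/n₁ + s₂²/n₂) = √(4.5²/64 + 17.5²/55) = 2.4258
df = 60.14 → 60 (Welch–Satterthwaite, rounded down)
t* = 2.390

CI: -20.30 ± 2.390 · 2.4258 = -20.30 ± 5.80 = (-26.10, -14.50)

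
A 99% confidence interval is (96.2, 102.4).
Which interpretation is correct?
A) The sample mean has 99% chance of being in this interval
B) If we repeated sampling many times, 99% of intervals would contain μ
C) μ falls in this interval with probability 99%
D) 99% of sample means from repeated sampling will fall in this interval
B

A) Wrong — x̄ is observed and sits in the interval by construction.
B) Correct — this is the frequentist long-run coverage interpretation.
C) Wrong — μ is fixed; the randomness lives in the interval, not in μ.
D) Wrong — coverage applies to intervals containing μ, not to future x̄ values.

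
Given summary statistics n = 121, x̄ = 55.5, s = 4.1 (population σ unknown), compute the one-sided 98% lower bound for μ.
μ ≥ 54.73

Lower bound (one-sided):
t* = 2.076 (one-sided for 98%)
Lower bound = x̄ - t* · s/√n = 55.5 - 2.076 · 4.1/√121 = 54.73

We are 98% confident that μ ≥ 54.73.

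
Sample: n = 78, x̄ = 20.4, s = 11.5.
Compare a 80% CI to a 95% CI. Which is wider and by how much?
95% CI is wider by 1.82

df = 77
80% CI: t* = 1.293, (18.72, 22.08), width = 2 · t* · s/√n = 3.37
95% CI: t* = 1.991, (17.81, 22.99), width = 2 · t* · s/√n = 5.19

The 95% CI is wider by 5.19 - 3.37 = 1.82.
Higher confidence requires a wider interval.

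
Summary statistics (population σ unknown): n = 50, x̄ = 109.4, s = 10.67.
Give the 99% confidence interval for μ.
(105.36, 113.44)

t-interval (σ unknown):
df = n - 1 = 49
t* = 2.680 for 99% confidence

Margin of error = t* · s/√n = 2.680 · 10.67/√50 = 4.04

CI: (105.36, 113.44)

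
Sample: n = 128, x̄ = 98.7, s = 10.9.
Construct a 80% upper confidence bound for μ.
μ ≤ 99.51

Upper bound (one-sided):
t* = 0.844 (one-sided for 80%)
Upper bound = x̄ + t* · s/√n = 98.7 + 0.844 · 10.9/√128 = 99.51

We are 80% confident that μ ≤ 99.51.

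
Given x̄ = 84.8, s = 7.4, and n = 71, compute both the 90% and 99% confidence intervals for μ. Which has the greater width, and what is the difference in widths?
99% CI is wider by 1.72

df = 70
90% CI: t* = 1.667, (83.34, 86.26), width = 2 · t* · s/√n = 2.93
99% CI: t* = 2.648, (82.47, 87.13), width = 2 · t* · s/√n = 4.65

The 99% CI is wider by 4.65 - 2.93 = 1.72.
Higher confidence requires a wider interval.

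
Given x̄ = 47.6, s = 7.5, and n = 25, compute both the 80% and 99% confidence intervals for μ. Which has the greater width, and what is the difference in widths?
99% CI is wider by 4.44

df = 24
80% CI: t* = 1.318, (45.62, 49.58), width = 2 · t* · s/√n = 3.95
99% CI: t* = 2.797, (43.40, 51.80), width = 2 · t* · s/√n = 8.39

The 99% CI is wider by 8.39 - 3.95 = 4.44.
Higher confidence requires a wider interval.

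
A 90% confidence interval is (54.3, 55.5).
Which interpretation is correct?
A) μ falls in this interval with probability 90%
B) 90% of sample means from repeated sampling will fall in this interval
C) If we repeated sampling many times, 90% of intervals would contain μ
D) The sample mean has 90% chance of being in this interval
C

A) Wrong — μ is fixed; the randomness lives in the interval, not in μ.
B) Wrong — coverage applies to intervals containing μ, not to future x̄ values.
C) Correct — this is the frequentist long-run coverage interpretation.
D) Wrong — x̄ is observed and sits in the interval by construction.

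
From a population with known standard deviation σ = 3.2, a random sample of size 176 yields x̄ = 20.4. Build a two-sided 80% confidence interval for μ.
(20.09, 20.71)

z-interval (σ known):
z* = 1.282 for 80% confidence

Margin of error = z* · σ/√n = 1.282 · 3.2/√176 = 0.31

CI: (20.4 - 0.31, 20.4 + 0.31) = (20.09, 20.71)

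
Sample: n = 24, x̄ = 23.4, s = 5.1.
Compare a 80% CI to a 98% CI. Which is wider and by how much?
98% CI is wider by 2.46

df = 23
80% CI: t* = 1.319, (22.03, 24.77), width = 2 · t* · s/√n = 2.75
98% CI: t* = 2.500, (20.80, 26.00), width = 2 · t* · s/√n = 5.21

The 98% CI is wider by 5.21 - 2.75 = 2.46.
Higher confidence requires a wider interval.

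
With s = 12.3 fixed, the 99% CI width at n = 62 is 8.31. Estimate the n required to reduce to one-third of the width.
n ≈ 558

CI width ∝ 1/√n
To reduce width by factor 3, need √n to grow by 3 → need 3² = 9 times as many samples.

Current: n = 62, width = 8.31
New: n = 558, width ≈ 2.69

Width reduced by factor of 8.31/2.69 = 3.09.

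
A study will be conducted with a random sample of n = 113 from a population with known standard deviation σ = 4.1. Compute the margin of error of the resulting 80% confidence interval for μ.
Margin of error = 0.49

Margin of error = z* · σ/√n
= 1.282 · 4.1/√113
= 1.282 · 4.1/10.6301
= 0.49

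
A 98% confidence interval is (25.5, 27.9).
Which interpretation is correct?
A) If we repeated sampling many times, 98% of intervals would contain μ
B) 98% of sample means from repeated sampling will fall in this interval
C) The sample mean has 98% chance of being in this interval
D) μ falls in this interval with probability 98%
A

A) Correct — this is the frequentist long-run coverage interpretation.
B) Wrong — coverage applies to intervals containing μ, not to future x̄ values.
C) Wrong — x̄ is observed and sits in the interval by construction.
D) Wrong — μ is fixed; the randomness lives in the interval, not in μ.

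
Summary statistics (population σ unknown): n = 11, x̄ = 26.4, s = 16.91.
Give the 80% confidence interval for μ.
(19.40, 33.40)

t-interval (σ unknown):
df = n - 1 = 10
t* = 1.372 for 80% confidence

Margin of error = t* · s/√n = 1.372 · 16.91/√11 = 7.00

CI: (19.40, 33.40)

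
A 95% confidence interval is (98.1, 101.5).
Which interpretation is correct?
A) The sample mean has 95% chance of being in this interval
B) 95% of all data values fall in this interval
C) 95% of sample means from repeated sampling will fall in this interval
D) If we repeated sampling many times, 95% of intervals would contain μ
D

A) Wrong — x̄ is observed and sits in the interval by construction.
B) Wrong — a CI is about the parameter μ, not individual data values.
C) Wrong — coverage applies to intervals containing μ, not to future x̄ values.
D) Correct — this is the frequentist long-run coverage interpretation.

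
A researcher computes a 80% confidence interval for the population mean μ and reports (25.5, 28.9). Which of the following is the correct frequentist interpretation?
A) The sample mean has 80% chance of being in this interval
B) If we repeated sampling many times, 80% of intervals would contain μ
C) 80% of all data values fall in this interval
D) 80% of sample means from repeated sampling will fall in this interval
B

A) Wrong — x̄ is observed and sits in the interval by construction.
B) Correct — this is the frequentist long-run coverage interpretation.
C) Wrong — a CI is about the parameter μ, not individual data values.
D) Wrong — coverage applies to intervals containing μ, not to future x̄ values.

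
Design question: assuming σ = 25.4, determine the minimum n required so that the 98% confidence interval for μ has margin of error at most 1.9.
n ≥ 967

For margin E ≤ 1.9:
n ≥ (z* · σ / E)²
n ≥ (2.326 · 25.4 / 1.9)²
n ≥ 966.90

Minimum n = 967 (rounding up)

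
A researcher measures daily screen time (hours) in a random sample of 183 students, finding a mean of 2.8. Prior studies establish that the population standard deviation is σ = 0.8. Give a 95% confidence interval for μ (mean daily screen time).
(2.68, 2.92)

z-interval (σ known):
z* = 1.960 for 95% confidence

Margin of error = z* · σ/√n = 1.960 · 0.8/√183 = 0.12

CI: (2.8 - 0.12, 2.8 + 0.12) = (2.68, 2.92)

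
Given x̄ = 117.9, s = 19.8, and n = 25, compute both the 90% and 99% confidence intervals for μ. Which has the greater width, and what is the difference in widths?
99% CI is wider by 8.60

df = 24
90% CI: t* = 1.711, (111.12, 124.68), width = 2 · t* · s/√n = 13.55
99% CI: t* = 2.797, (106.82, 128.98), width = 2 · t* · s/√n = 22.15

The 99% CI is wider by 22.15 - 13.55 = 8.60.
Higher confidence requires a wider interval.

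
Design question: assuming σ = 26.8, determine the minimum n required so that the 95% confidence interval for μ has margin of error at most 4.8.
n ≥ 120

For margin E ≤ 4.8:
n ≥ (z* · σ / E)²
n ≥ (1.960 · 26.8 / 4.8)²
n ≥ 119.76

Minimum n = 120 (rounding up)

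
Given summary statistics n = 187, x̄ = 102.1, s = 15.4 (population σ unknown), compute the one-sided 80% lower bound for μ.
μ ≥ 101.15

Lower bound (one-sided):
t* = 0.844 (one-sided for 80%)
Lower bound = x̄ - t* · s/√n = 102.1 - 0.844 · 15.4/√187 = 101.15

We are 80% confident that μ ≥ 101.15.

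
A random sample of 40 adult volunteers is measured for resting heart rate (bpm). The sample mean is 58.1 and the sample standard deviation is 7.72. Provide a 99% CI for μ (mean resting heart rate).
(54.79, 61.41)

t-interval (σ unknown):
df = n - 1 = 39
t* = 2.708 for 99% confidence

Margin of error = t* · s/√n = 2.708 · 7.72/√40 = 3.31

CI: (54.79, 61.41)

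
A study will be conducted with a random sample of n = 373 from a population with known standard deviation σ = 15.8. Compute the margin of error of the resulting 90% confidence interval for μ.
Margin of error = 1.35

Margin of error = z* · σ/√n
= 1.645 · 15.8/√373
= 1.645 · 15.8/19.3132
= 1.35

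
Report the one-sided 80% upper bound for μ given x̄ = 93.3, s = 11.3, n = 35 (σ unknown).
μ ≤ 94.93

Upper bound (one-sided):
t* = 0.852 (one-sided for 80%)
Upper bound = x̄ + t* · s/√n = 93.3 + 0.852 · 11.3/√35 = 94.93

We are 80% confident that μ ≤ 94.93.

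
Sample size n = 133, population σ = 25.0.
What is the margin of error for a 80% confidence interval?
Margin of error = 2.78

Margin of error = z* · σ/√n
= 1.282 · 25.0/√133
= 1.282 · 25.0/11.5326
= 2.78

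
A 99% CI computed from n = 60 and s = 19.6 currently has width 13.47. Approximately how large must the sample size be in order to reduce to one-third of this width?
n ≈ 540

CI width ∝ 1/√n
To reduce width by factor 3, need √n to grow by 3 → need 3² = 9 times as many samples.

Current: n = 60, width = 13.47
New: n = 540, width ≈ 4.36

Width reduced by factor of 13.47/4.36 = 3.09.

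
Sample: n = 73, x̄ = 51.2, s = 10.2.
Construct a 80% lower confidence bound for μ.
μ ≥ 50.19

Lower bound (one-sided):
t* = 0.847 (one-sided for 80%)
Lower bound = x̄ - t* · s/√n = 51.2 - 0.847 · 10.2/√73 = 50.19

We are 80% confident that μ ≥ 50.19.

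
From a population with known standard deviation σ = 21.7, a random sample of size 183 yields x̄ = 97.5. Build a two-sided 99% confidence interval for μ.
(93.37, 101.63)

z-interval (σ known):
z* = 2.576 for 99% confidence

Margin of error = z* · σ/√n = 2.576 · 21.7/√183 = 4.13

CI: (97.5 - 4.13, 97.5 + 4.13) = (93.37, 101.63)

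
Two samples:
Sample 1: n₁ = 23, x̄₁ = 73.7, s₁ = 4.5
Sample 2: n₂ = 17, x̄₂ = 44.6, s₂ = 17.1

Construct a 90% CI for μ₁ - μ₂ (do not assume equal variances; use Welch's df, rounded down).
(21.70, 36.50)

Difference: x̄₁ - x̄₂ = 29.10
SE = √(s₁²/n₁ + s₂²/n₂) = √(4.5²/23 + 17.1²/17) = 4.2522
df = 17.65 → 17 (Welch–Satterthwaite, rounded down)
t* = 1.740

CI: 29.10 ± 1.740 · 4.2522 = 29.10 ± 7.40 = (21.70, 36.50)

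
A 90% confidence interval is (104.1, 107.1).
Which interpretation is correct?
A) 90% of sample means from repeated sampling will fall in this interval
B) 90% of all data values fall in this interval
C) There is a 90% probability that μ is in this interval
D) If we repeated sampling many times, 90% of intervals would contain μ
D

A) Wrong — coverage applies to intervals containing μ, not to future x̄ values.
B) Wrong — a CI is about the parameter μ, not individual data values.
C) Wrong — μ is fixed; the randomness lives in the interval, not in μ.
D) Correct — this is the frequentist long-run coverage interpretation.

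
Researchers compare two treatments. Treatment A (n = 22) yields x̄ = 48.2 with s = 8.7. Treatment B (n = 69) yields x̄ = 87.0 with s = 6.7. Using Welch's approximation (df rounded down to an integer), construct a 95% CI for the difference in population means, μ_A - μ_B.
(-42.94, -34.66)

Difference: x̄₁ - x̄₂ = -38.80
SE = √(s₁²/n₁ + s₂²/n₂) = √(8.7²/22 + 6.7²/69) = 2.0226
df = 29.37 → 29 (Welch–Satterthwaite, rounded down)
t* = 2.045

CI: -38.80 ± 2.045 · 2.0226 = -38.80 ± 4.14 = (-42.94, -34.66)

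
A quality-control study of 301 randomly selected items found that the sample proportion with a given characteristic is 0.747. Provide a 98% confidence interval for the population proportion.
(0.689, 0.805)

Proportion CI:
SE = √(p̂(1-p̂)/n) = √(0.747 · 0.253 / 301) = 0.02506

z* = 2.326
Margin = z* · SE = 2.326 · 0.02506 = 0.0583

CI: 0.747 ± 0.0583 = (0.689, 0.805)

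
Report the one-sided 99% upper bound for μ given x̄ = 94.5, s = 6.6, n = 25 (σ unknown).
μ ≤ 97.79

Upper bound (one-sided):
t* = 2.492 (one-sided for 99%)
Upper bound = x̄ + t* · s/√n = 94.5 + 2.492 · 6.6/√25 = 97.79

We are 99% confident that μ ≤ 97.79.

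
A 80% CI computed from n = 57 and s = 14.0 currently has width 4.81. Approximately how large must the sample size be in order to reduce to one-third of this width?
n ≈ 513

CI width ∝ 1/√n
To reduce width by factor 3, need √n to grow by 3 → need 3² = 9 times as many samples.

Current: n = 57, width = 4.81
New: n = 513, width ≈ 1.59

Width reduced by factor of 4.81/1.59 = 3.03.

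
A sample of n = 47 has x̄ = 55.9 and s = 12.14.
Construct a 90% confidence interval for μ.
(52.93, 58.87)

t-interval (σ unknown):
df = n - 1 = 46
t* = 1.679 for 90% confidence

Margin of error = t* · s/√n = 1.679 · 12.14/√47 = 2.97

CI: (52.93, 58.87)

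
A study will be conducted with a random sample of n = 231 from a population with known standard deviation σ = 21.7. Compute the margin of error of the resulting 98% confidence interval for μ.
Margin of error = 3.32

Margin of error = z* · σ/√n
= 2.326 · 21.7/√231
= 2.326 · 21.7/15.1987
= 3.32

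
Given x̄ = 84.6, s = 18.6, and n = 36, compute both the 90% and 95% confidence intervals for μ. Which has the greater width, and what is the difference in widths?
95% CI is wider by 2.11

df = 35
90% CI: t* = 1.690, (79.36, 89.84), width = 2 · t* · s/√n = 10.48
95% CI: t* = 2.030, (78.31, 90.89), width = 2 · t* · s/√n = 12.59

The 95% CI is wider by 12.59 - 10.48 = 2.11.
Higher confidence requires a wider interval.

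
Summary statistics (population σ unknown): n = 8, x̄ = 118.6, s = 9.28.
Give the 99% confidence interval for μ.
(107.12, 130.08)

t-interval (σ unknown):
df = n - 1 = 7
t* = 3.499 for 99% confidence

Margin of error = t* · s/√n = 3.499 · 9.28/√8 = 11.48

CI: (107.12, 130.08)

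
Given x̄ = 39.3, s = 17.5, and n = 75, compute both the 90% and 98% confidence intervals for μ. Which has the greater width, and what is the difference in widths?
98% CI is wider by 2.88

df = 74
90% CI: t* = 1.666, (35.93, 42.67), width = 2 · t* · s/√n = 6.73
98% CI: t* = 2.378, (34.49, 44.11), width = 2 · t* · s/√n = 9.61

The 98% CI is wider by 9.61 - 6.73 = 2.88.
Higher confidence requires a wider interval.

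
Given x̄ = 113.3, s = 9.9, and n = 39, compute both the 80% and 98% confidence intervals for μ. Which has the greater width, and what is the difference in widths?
98% CI is wider by 3.57

df = 38
80% CI: t* = 1.304, (111.23, 115.37), width = 2 · t* · s/√n = 4.13
98% CI: t* = 2.429, (109.45, 117.15), width = 2 · t* · s/√n = 7.70

The 98% CI is wider by 7.70 - 4.13 = 3.57.
Higher confidence requires a wider interval.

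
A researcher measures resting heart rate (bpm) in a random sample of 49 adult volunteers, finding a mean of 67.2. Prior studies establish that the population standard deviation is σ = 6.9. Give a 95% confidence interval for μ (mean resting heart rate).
(65.27, 69.13)

z-interval (σ known):
z* = 1.960 for 95% confidence

Margin of error = z* · σ/√n = 1.960 · 6.9/√49 = 1.93

CI: (67.2 - 1.93, 67.2 + 1.93) = (65.27, 69.13)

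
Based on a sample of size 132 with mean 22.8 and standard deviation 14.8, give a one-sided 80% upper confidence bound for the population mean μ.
μ ≤ 23.89

Upper bound (one-sided):
t* = 0.844 (one-sided for 80%)
Upper bound = x̄ + t* · s/√n = 22.8 + 0.844 · 14.8/√132 = 23.89

We are 80% confident that μ ≤ 23.89.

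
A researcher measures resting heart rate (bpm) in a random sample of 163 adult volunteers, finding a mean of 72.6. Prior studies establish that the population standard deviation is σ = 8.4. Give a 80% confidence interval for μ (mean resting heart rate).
(71.76, 73.44)

z-interval (σ known):
z* = 1.282 for 80% confidence

Margin of error = z* · σ/√n = 1.282 · 8.4/√163 = 0.84

CI: (72.6 - 0.84, 72.6 + 0.84) = (71.76, 73.44)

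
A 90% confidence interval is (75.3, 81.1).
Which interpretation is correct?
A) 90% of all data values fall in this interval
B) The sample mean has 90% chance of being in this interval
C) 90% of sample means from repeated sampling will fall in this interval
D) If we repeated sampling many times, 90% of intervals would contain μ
D

A) Wrong — a CI is about the parameter μ, not individual data values.
B) Wrong — x̄ is observed and sits in the interval by construction.
C) Wrong — coverage applies to intervals containing μ, not to future x̄ values.
D) Correct — this is the frequentist long-run coverage interpretation.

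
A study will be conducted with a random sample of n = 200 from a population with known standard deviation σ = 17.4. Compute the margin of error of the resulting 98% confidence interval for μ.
Margin of error = 2.86

Margin of error = z* · σ/√n
= 2.326 · 17.4/√200
= 2.326 · 17.4/14.1421
= 2.86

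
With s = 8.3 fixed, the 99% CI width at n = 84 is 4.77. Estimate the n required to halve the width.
n ≈ 336

CI width ∝ 1/√n
To reduce width by factor 2, need √n to grow by 2 → need 2² = 4 times as many samples.

Current: n = 84, width = 4.77
New: n = 336, width ≈ 2.35

Width reduced by factor of 4.77/2.35 = 2.03.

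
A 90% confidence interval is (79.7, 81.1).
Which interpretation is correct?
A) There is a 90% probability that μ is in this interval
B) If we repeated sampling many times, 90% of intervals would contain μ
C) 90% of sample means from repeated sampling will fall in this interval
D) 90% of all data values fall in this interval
B

A) Wrong — μ is fixed; the randomness lives in the interval, not in μ.
B) Correct — this is the frequentist long-run coverage interpretation.
C) Wrong — coverage applies to intervals containing μ, not to future x̄ values.
D) Wrong — a CI is about the parameter μ, not individual data values.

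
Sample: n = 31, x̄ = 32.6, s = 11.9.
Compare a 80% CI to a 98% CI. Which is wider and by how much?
98% CI is wider by 4.90

df = 30
80% CI: t* = 1.310, (29.80, 35.40), width = 2 · t* · s/√n = 5.60
98% CI: t* = 2.457, (27.35, 37.85), width = 2 · t* · s/√n = 10.50

The 98% CI is wider by 10.50 - 5.60 = 4.90.
Higher confidence requires a wider interval.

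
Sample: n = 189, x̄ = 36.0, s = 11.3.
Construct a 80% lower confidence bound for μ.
μ ≥ 35.31

Lower bound (one-sided):
t* = 0.844 (one-sided for 80%)
Lower bound = x̄ - t* · s/√n = 36.0 - 0.844 · 11.3/√189 = 35.31

We are 80% confident that μ ≥ 35.31.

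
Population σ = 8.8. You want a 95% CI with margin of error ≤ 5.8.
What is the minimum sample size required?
n ≥ 9

For margin E ≤ 5.8:
n ≥ (z* · σ / E)²
n ≥ (1.960 · 8.8 / 5.8)²
n ≥ 8.84

Minimum n = 9 (rounding up)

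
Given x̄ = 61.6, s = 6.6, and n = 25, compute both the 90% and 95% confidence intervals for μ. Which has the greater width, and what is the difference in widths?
95% CI is wider by 0.93

df = 24
90% CI: t* = 1.711, (59.34, 63.86), width = 2 · t* · s/√n = 4.52
95% CI: t* = 2.064, (58.88, 64.32), width = 2 · t* · s/√n = 5.45

The 95% CI is wider by 5.45 - 4.52 = 0.93.
Higher confidence requires a wider interval.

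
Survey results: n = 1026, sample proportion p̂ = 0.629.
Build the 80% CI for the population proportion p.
(0.610, 0.648)

Proportion CI:
SE = √(p̂(1-p̂)/n) = √(0.629 · 0.371 / 1026) = 0.01508

z* = 1.282
Margin = z* · SE = 1.282 · 0.01508 = 0.0193

CI: 0.629 ± 0.0193 = (0.610, 0.648)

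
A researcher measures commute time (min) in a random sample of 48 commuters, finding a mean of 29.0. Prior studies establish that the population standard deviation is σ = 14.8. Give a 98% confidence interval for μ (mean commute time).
(24.03, 33.97)

z-interval (σ known):
z* = 2.326 for 98% confidence

Margin of error = z* · σ/√n = 2.326 · 14.8/√48 = 4.97

CI: (29.0 - 4.97, 29.0 + 4.97) = (24.03, 33.97)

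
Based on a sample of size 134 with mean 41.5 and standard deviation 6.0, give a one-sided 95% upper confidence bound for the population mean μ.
μ ≤ 42.36

Upper bound (one-sided):
t* = 1.656 (one-sided for 95%)
Upper bound = x̄ + t* · s/√n = 41.5 + 1.656 · 6.0/√134 = 42.36

We are 95% confident that μ ≤ 42.36.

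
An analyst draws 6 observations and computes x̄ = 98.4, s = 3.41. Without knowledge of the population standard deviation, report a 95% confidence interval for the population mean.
(94.82, 101.98)

t-interval (σ unknown):
df = n - 1 = 5
t* = 2.571 for 95% confidence

Margin of error = t* · s/√n = 2.571 · 3.41/√6 = 3.58

CI: (94.82, 101.98)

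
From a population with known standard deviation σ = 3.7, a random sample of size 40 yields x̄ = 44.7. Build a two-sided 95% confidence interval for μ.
(43.55, 45.85)

z-interval (σ known):
z* = 1.960 for 95% confidence

Margin of error = z* · σ/√n = 1.960 · 3.7/√40 = 1.15

CI: (44.7 - 1.15, 44.7 + 1.15) = (43.55, 45.85)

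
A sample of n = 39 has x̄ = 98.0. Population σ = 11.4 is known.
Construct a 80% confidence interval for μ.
(95.66, 100.34)

z-interval (σ known):
z* = 1.282 for 80% confidence

Margin of error = z* · σ/√n = 1.282 · 11.4/√39 = 2.34

CI: (98.0 - 2.34, 98.0 + 2.34) = (95.66, 100.34)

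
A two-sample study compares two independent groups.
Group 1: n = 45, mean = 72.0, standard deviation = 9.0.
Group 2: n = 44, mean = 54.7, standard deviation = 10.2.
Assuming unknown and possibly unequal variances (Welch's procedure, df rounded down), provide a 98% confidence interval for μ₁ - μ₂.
(12.46, 22.14)

Difference: x̄₁ - x̄₂ = 17.30
SE = √(s₁²/n₁ + s₂²/n₂) = √(9.0²/45 + 10.2²/44) = 2.0407
df = 85.16 → 85 (Welch–Satterthwaite, rounded down)
t* = 2.371

CI: 17.30 ± 2.371 · 2.0407 = 17.30 ± 4.84 = (12.46, 22.14)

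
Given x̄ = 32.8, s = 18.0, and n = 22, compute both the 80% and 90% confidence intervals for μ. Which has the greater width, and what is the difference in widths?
90% CI is wider by 3.06

df = 21
80% CI: t* = 1.323, (27.72, 37.88), width = 2 · t* · s/√n = 10.15
90% CI: t* = 1.721, (26.20, 39.40), width = 2 · t* · s/√n = 13.21

The 90% CI is wider by 13.21 - 10.15 = 3.06.
Higher confidence requires a wider interval.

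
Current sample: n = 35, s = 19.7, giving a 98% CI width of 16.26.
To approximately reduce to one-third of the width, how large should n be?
n ≈ 315

CI width ∝ 1/√n
To reduce width by factor 3, need √n to grow by 3 → need 3² = 9 times as many samples.

Current: n = 35, width = 16.26
New: n = 315, width ≈ 5.19

Width reduced by factor of 16.26/5.19 = 3.13.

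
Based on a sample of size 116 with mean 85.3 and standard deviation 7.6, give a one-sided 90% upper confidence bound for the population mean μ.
μ ≤ 86.21

Upper bound (one-sided):
t* = 1.289 (one-sided for 90%)
Upper bound = x̄ + t* · s/√n = 85.3 + 1.289 · 7.6/√116 = 86.21

We are 90% confident that μ ≤ 86.21.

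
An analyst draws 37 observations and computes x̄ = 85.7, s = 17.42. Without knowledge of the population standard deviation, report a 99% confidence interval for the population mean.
(77.91, 93.49)

t-interval (σ unknown):
df = n - 1 = 36
t* = 2.719 for 99% confidence

Margin of error = t* · s/√n = 2.719 · 17.42/√37 = 7.79

CI: (77.91, 93.49)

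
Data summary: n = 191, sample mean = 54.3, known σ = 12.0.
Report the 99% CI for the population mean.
(52.06, 56.54)

z-interval (σ known):
z* = 2.576 for 99% confidence

Margin of error = z* · σ/√n = 2.576 · 12.0/√191 = 2.24

CI: (54.3 - 2.24, 54.3 + 2.24) = (52.06, 56.54)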